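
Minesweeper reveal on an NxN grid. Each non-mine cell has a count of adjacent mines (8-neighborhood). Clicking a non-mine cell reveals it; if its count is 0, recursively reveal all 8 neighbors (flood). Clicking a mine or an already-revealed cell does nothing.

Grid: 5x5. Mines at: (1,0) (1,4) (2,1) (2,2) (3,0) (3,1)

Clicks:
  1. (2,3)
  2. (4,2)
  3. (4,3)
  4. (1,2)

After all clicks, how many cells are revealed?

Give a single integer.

Click 1 (2,3) count=2: revealed 1 new [(2,3)] -> total=1
Click 2 (4,2) count=1: revealed 1 new [(4,2)] -> total=2
Click 3 (4,3) count=0: revealed 6 new [(2,4) (3,2) (3,3) (3,4) (4,3) (4,4)] -> total=8
Click 4 (1,2) count=2: revealed 1 new [(1,2)] -> total=9

Answer: 9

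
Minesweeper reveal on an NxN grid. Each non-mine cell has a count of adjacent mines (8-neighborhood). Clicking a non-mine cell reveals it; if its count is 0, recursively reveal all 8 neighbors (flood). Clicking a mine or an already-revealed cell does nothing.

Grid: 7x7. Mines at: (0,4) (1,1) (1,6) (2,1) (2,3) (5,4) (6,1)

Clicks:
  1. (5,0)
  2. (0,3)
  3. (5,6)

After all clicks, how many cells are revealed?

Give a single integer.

Answer: 15

Derivation:
Click 1 (5,0) count=1: revealed 1 new [(5,0)] -> total=1
Click 2 (0,3) count=1: revealed 1 new [(0,3)] -> total=2
Click 3 (5,6) count=0: revealed 13 new [(2,4) (2,5) (2,6) (3,4) (3,5) (3,6) (4,4) (4,5) (4,6) (5,5) (5,6) (6,5) (6,6)] -> total=15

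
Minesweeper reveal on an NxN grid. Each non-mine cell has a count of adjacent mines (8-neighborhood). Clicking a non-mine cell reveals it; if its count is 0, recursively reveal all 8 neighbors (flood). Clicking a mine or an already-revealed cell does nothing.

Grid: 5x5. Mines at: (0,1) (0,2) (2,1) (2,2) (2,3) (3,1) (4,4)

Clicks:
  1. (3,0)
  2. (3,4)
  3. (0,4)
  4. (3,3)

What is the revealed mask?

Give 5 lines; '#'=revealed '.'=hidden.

Click 1 (3,0) count=2: revealed 1 new [(3,0)] -> total=1
Click 2 (3,4) count=2: revealed 1 new [(3,4)] -> total=2
Click 3 (0,4) count=0: revealed 4 new [(0,3) (0,4) (1,3) (1,4)] -> total=6
Click 4 (3,3) count=3: revealed 1 new [(3,3)] -> total=7

Answer: ...##
...##
.....
#..##
.....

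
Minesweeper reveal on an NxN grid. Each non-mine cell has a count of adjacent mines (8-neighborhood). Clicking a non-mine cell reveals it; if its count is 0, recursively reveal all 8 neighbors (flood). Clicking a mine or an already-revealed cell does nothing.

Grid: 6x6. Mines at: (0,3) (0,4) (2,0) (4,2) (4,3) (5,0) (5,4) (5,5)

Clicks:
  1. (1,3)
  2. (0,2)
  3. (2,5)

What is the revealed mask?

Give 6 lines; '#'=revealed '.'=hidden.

Click 1 (1,3) count=2: revealed 1 new [(1,3)] -> total=1
Click 2 (0,2) count=1: revealed 1 new [(0,2)] -> total=2
Click 3 (2,5) count=0: revealed 16 new [(1,1) (1,2) (1,4) (1,5) (2,1) (2,2) (2,3) (2,4) (2,5) (3,1) (3,2) (3,3) (3,4) (3,5) (4,4) (4,5)] -> total=18

Answer: ..#...
.#####
.#####
.#####
....##
......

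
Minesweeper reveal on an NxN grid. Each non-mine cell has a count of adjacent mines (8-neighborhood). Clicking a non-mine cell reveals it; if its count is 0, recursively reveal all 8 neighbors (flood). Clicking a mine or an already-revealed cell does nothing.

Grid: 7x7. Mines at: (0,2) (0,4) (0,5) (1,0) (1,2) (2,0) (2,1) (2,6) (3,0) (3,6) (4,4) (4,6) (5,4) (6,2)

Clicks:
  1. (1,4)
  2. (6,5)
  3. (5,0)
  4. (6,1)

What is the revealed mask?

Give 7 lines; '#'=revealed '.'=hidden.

Answer: .......
....#..
.......
.......
##.....
##.....
##...#.

Derivation:
Click 1 (1,4) count=2: revealed 1 new [(1,4)] -> total=1
Click 2 (6,5) count=1: revealed 1 new [(6,5)] -> total=2
Click 3 (5,0) count=0: revealed 6 new [(4,0) (4,1) (5,0) (5,1) (6,0) (6,1)] -> total=8
Click 4 (6,1) count=1: revealed 0 new [(none)] -> total=8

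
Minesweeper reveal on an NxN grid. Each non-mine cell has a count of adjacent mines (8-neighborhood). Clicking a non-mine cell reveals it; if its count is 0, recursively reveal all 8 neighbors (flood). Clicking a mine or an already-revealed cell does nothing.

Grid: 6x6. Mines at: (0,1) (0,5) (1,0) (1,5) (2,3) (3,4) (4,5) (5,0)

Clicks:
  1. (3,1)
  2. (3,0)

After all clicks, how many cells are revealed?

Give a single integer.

Click 1 (3,1) count=0: revealed 16 new [(2,0) (2,1) (2,2) (3,0) (3,1) (3,2) (3,3) (4,0) (4,1) (4,2) (4,3) (4,4) (5,1) (5,2) (5,3) (5,4)] -> total=16
Click 2 (3,0) count=0: revealed 0 new [(none)] -> total=16

Answer: 16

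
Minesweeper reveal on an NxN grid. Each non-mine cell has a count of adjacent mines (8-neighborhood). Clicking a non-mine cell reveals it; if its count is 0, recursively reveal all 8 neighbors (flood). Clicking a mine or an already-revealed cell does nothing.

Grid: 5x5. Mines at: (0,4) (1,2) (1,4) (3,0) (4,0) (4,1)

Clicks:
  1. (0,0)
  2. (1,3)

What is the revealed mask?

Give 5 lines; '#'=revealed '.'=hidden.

Click 1 (0,0) count=0: revealed 6 new [(0,0) (0,1) (1,0) (1,1) (2,0) (2,1)] -> total=6
Click 2 (1,3) count=3: revealed 1 new [(1,3)] -> total=7

Answer: ##...
##.#.
##...
.....
.....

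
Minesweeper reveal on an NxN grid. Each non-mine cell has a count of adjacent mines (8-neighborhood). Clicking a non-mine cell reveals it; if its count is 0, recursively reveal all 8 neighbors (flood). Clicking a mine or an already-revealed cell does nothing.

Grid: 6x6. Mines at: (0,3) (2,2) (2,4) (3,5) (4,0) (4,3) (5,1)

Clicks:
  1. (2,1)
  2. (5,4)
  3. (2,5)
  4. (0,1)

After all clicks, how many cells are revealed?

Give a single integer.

Click 1 (2,1) count=1: revealed 1 new [(2,1)] -> total=1
Click 2 (5,4) count=1: revealed 1 new [(5,4)] -> total=2
Click 3 (2,5) count=2: revealed 1 new [(2,5)] -> total=3
Click 4 (0,1) count=0: revealed 9 new [(0,0) (0,1) (0,2) (1,0) (1,1) (1,2) (2,0) (3,0) (3,1)] -> total=12

Answer: 12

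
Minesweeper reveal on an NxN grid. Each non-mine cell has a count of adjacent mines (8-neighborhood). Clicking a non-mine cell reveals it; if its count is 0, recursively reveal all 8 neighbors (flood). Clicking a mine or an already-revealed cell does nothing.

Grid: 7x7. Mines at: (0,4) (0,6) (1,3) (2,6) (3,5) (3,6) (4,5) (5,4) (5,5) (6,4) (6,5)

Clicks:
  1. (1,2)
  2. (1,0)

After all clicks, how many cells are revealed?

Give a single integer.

Answer: 29

Derivation:
Click 1 (1,2) count=1: revealed 1 new [(1,2)] -> total=1
Click 2 (1,0) count=0: revealed 28 new [(0,0) (0,1) (0,2) (1,0) (1,1) (2,0) (2,1) (2,2) (2,3) (2,4) (3,0) (3,1) (3,2) (3,3) (3,4) (4,0) (4,1) (4,2) (4,3) (4,4) (5,0) (5,1) (5,2) (5,3) (6,0) (6,1) (6,2) (6,3)] -> total=29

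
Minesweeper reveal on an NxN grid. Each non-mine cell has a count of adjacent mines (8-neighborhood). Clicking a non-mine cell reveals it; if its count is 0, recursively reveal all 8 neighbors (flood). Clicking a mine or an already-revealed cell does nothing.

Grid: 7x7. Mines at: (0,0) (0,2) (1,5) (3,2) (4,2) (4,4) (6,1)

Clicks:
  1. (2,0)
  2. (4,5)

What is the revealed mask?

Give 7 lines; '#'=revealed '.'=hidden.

Answer: .......
##.....
##.....
##.....
##...#.
##.....
.......

Derivation:
Click 1 (2,0) count=0: revealed 10 new [(1,0) (1,1) (2,0) (2,1) (3,0) (3,1) (4,0) (4,1) (5,0) (5,1)] -> total=10
Click 2 (4,5) count=1: revealed 1 new [(4,5)] -> total=11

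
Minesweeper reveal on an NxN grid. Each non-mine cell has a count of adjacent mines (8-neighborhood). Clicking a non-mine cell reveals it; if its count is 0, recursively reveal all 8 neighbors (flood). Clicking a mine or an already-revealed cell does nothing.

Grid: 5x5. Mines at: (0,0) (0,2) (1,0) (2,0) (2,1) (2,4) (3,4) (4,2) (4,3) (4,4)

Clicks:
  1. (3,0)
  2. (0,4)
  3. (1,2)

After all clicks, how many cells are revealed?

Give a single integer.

Click 1 (3,0) count=2: revealed 1 new [(3,0)] -> total=1
Click 2 (0,4) count=0: revealed 4 new [(0,3) (0,4) (1,3) (1,4)] -> total=5
Click 3 (1,2) count=2: revealed 1 new [(1,2)] -> total=6

Answer: 6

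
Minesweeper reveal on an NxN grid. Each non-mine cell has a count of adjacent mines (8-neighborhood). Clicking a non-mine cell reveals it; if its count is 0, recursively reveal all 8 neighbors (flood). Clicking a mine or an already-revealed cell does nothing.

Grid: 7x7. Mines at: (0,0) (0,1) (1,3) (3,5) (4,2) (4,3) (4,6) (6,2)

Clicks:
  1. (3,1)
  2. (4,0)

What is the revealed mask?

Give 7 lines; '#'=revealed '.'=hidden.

Click 1 (3,1) count=1: revealed 1 new [(3,1)] -> total=1
Click 2 (4,0) count=0: revealed 14 new [(1,0) (1,1) (1,2) (2,0) (2,1) (2,2) (3,0) (3,2) (4,0) (4,1) (5,0) (5,1) (6,0) (6,1)] -> total=15

Answer: .......
###....
###....
###....
##.....
##.....
##.....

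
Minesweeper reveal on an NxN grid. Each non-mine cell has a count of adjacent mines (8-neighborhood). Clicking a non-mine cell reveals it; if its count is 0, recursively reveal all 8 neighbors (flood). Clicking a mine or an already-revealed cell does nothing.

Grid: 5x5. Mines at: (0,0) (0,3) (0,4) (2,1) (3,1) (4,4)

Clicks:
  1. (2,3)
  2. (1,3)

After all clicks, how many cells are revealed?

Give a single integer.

Click 1 (2,3) count=0: revealed 9 new [(1,2) (1,3) (1,4) (2,2) (2,3) (2,4) (3,2) (3,3) (3,4)] -> total=9
Click 2 (1,3) count=2: revealed 0 new [(none)] -> total=9

Answer: 9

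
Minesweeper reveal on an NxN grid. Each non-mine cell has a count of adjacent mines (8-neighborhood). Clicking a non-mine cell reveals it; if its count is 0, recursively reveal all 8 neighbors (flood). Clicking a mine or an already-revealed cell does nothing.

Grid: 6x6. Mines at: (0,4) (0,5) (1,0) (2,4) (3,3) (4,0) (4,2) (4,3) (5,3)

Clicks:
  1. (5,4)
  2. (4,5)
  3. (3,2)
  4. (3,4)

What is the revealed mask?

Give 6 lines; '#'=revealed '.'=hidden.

Click 1 (5,4) count=2: revealed 1 new [(5,4)] -> total=1
Click 2 (4,5) count=0: revealed 5 new [(3,4) (3,5) (4,4) (4,5) (5,5)] -> total=6
Click 3 (3,2) count=3: revealed 1 new [(3,2)] -> total=7
Click 4 (3,4) count=3: revealed 0 new [(none)] -> total=7

Answer: ......
......
......
..#.##
....##
....##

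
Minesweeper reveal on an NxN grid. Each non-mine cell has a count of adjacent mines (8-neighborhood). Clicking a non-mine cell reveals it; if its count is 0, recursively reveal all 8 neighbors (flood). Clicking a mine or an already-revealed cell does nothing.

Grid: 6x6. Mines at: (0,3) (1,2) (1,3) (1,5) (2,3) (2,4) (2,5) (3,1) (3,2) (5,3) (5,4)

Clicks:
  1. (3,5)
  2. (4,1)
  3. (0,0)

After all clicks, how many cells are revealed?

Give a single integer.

Click 1 (3,5) count=2: revealed 1 new [(3,5)] -> total=1
Click 2 (4,1) count=2: revealed 1 new [(4,1)] -> total=2
Click 3 (0,0) count=0: revealed 6 new [(0,0) (0,1) (1,0) (1,1) (2,0) (2,1)] -> total=8

Answer: 8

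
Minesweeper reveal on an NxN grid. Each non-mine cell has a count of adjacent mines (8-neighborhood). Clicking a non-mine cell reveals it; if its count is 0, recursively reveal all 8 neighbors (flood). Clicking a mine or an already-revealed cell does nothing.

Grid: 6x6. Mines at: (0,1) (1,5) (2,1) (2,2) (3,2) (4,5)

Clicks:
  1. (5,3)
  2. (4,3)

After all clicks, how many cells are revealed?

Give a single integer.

Answer: 12

Derivation:
Click 1 (5,3) count=0: revealed 12 new [(3,0) (3,1) (4,0) (4,1) (4,2) (4,3) (4,4) (5,0) (5,1) (5,2) (5,3) (5,4)] -> total=12
Click 2 (4,3) count=1: revealed 0 new [(none)] -> total=12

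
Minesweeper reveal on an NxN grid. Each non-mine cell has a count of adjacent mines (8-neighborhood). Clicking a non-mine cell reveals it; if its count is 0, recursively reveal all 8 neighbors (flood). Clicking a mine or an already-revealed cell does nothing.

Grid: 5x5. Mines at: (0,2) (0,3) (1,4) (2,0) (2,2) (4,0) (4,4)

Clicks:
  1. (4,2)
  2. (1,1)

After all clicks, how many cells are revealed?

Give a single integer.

Click 1 (4,2) count=0: revealed 6 new [(3,1) (3,2) (3,3) (4,1) (4,2) (4,3)] -> total=6
Click 2 (1,1) count=3: revealed 1 new [(1,1)] -> total=7

Answer: 7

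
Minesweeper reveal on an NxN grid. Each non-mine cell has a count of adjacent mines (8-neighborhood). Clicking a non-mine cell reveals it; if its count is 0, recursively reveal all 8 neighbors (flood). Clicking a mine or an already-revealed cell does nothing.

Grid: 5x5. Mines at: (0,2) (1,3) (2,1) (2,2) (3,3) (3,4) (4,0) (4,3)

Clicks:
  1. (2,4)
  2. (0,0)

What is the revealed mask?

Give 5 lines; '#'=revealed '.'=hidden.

Answer: ##...
##...
....#
.....
.....

Derivation:
Click 1 (2,4) count=3: revealed 1 new [(2,4)] -> total=1
Click 2 (0,0) count=0: revealed 4 new [(0,0) (0,1) (1,0) (1,1)] -> total=5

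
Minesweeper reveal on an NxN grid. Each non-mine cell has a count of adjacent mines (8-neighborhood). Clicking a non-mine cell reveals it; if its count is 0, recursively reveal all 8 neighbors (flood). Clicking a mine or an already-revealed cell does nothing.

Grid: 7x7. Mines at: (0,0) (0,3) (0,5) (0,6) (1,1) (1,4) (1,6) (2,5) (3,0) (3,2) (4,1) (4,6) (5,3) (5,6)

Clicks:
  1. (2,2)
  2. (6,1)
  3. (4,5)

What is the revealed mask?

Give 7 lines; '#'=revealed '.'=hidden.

Click 1 (2,2) count=2: revealed 1 new [(2,2)] -> total=1
Click 2 (6,1) count=0: revealed 6 new [(5,0) (5,1) (5,2) (6,0) (6,1) (6,2)] -> total=7
Click 3 (4,5) count=2: revealed 1 new [(4,5)] -> total=8

Answer: .......
.......
..#....
.......
.....#.
###....
###....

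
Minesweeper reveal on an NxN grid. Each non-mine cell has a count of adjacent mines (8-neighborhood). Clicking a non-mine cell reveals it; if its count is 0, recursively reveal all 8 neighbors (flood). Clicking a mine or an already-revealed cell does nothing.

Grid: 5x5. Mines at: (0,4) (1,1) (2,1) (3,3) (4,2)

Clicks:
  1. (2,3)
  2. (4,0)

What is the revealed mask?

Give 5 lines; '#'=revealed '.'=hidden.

Click 1 (2,3) count=1: revealed 1 new [(2,3)] -> total=1
Click 2 (4,0) count=0: revealed 4 new [(3,0) (3,1) (4,0) (4,1)] -> total=5

Answer: .....
.....
...#.
##...
##...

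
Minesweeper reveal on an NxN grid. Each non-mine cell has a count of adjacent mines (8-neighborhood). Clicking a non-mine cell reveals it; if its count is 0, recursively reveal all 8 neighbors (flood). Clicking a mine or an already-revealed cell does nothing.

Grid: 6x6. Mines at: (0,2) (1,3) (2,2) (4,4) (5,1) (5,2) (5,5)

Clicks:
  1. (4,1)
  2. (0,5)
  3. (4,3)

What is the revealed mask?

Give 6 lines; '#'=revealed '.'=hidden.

Click 1 (4,1) count=2: revealed 1 new [(4,1)] -> total=1
Click 2 (0,5) count=0: revealed 8 new [(0,4) (0,5) (1,4) (1,5) (2,4) (2,5) (3,4) (3,5)] -> total=9
Click 3 (4,3) count=2: revealed 1 new [(4,3)] -> total=10

Answer: ....##
....##
....##
....##
.#.#..
......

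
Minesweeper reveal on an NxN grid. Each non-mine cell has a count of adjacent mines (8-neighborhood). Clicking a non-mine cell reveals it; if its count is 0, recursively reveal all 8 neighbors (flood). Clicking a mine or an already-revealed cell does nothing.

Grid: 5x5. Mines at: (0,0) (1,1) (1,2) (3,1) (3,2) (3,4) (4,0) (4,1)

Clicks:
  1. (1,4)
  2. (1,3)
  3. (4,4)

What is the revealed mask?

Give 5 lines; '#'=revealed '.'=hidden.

Answer: ...##
...##
...##
.....
....#

Derivation:
Click 1 (1,4) count=0: revealed 6 new [(0,3) (0,4) (1,3) (1,4) (2,3) (2,4)] -> total=6
Click 2 (1,3) count=1: revealed 0 new [(none)] -> total=6
Click 3 (4,4) count=1: revealed 1 new [(4,4)] -> total=7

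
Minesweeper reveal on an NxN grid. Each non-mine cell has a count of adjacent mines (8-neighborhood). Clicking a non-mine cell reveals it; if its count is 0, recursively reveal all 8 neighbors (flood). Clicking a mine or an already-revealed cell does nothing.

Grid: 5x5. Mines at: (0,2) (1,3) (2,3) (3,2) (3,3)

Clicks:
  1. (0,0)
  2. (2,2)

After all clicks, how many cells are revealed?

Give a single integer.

Answer: 11

Derivation:
Click 1 (0,0) count=0: revealed 10 new [(0,0) (0,1) (1,0) (1,1) (2,0) (2,1) (3,0) (3,1) (4,0) (4,1)] -> total=10
Click 2 (2,2) count=4: revealed 1 new [(2,2)] -> total=11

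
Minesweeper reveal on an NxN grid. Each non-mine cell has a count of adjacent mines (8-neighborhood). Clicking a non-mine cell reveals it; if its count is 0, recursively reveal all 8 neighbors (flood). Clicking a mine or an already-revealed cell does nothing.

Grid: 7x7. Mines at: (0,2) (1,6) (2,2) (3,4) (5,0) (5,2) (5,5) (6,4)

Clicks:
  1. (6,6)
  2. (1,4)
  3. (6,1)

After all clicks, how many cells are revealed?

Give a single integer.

Click 1 (6,6) count=1: revealed 1 new [(6,6)] -> total=1
Click 2 (1,4) count=0: revealed 9 new [(0,3) (0,4) (0,5) (1,3) (1,4) (1,5) (2,3) (2,4) (2,5)] -> total=10
Click 3 (6,1) count=2: revealed 1 new [(6,1)] -> total=11

Answer: 11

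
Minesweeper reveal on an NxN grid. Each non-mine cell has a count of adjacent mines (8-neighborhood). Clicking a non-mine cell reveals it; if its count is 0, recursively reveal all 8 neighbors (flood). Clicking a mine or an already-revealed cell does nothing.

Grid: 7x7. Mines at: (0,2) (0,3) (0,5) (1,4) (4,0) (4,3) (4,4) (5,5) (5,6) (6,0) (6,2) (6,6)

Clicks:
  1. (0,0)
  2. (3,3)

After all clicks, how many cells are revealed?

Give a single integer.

Click 1 (0,0) count=0: revealed 14 new [(0,0) (0,1) (1,0) (1,1) (1,2) (1,3) (2,0) (2,1) (2,2) (2,3) (3,0) (3,1) (3,2) (3,3)] -> total=14
Click 2 (3,3) count=2: revealed 0 new [(none)] -> total=14

Answer: 14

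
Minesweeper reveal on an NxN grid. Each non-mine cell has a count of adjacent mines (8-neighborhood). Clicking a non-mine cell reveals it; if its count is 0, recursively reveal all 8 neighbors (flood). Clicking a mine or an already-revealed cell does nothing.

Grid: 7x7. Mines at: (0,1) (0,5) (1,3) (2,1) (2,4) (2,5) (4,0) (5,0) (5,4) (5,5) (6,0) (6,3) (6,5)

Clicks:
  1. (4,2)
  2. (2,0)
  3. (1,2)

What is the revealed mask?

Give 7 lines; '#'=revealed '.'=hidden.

Click 1 (4,2) count=0: revealed 9 new [(3,1) (3,2) (3,3) (4,1) (4,2) (4,3) (5,1) (5,2) (5,3)] -> total=9
Click 2 (2,0) count=1: revealed 1 new [(2,0)] -> total=10
Click 3 (1,2) count=3: revealed 1 new [(1,2)] -> total=11

Answer: .......
..#....
#......
.###...
.###...
.###...
.......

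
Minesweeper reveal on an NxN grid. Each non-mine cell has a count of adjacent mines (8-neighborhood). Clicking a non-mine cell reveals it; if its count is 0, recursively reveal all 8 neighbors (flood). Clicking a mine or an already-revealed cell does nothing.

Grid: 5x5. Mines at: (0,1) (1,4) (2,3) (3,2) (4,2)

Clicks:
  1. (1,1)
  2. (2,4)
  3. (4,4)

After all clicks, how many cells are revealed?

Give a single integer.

Click 1 (1,1) count=1: revealed 1 new [(1,1)] -> total=1
Click 2 (2,4) count=2: revealed 1 new [(2,4)] -> total=2
Click 3 (4,4) count=0: revealed 4 new [(3,3) (3,4) (4,3) (4,4)] -> total=6

Answer: 6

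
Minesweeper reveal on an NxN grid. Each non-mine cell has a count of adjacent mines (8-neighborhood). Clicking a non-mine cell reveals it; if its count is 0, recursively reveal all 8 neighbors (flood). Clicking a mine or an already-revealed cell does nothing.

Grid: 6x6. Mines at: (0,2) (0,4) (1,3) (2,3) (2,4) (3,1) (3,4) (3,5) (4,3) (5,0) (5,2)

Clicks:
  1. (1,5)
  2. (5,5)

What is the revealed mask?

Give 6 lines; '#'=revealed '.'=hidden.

Click 1 (1,5) count=2: revealed 1 new [(1,5)] -> total=1
Click 2 (5,5) count=0: revealed 4 new [(4,4) (4,5) (5,4) (5,5)] -> total=5

Answer: ......
.....#
......
......
....##
....##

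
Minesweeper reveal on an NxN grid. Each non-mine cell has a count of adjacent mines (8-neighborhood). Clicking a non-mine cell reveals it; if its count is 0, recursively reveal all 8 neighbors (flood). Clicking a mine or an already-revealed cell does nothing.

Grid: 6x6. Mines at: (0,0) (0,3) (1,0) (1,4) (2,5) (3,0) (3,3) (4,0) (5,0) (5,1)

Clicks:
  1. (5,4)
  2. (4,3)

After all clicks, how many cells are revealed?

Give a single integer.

Click 1 (5,4) count=0: revealed 10 new [(3,4) (3,5) (4,2) (4,3) (4,4) (4,5) (5,2) (5,3) (5,4) (5,5)] -> total=10
Click 2 (4,3) count=1: revealed 0 new [(none)] -> total=10

Answer: 10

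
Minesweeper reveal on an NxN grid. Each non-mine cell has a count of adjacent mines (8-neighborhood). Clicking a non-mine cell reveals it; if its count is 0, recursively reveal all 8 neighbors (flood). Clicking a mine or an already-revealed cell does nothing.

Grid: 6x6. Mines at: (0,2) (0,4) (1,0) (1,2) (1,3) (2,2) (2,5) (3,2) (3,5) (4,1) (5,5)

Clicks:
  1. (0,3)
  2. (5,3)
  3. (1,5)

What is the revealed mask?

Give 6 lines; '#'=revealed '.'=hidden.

Answer: ...#..
.....#
......
......
..###.
..###.

Derivation:
Click 1 (0,3) count=4: revealed 1 new [(0,3)] -> total=1
Click 2 (5,3) count=0: revealed 6 new [(4,2) (4,3) (4,4) (5,2) (5,3) (5,4)] -> total=7
Click 3 (1,5) count=2: revealed 1 new [(1,5)] -> total=8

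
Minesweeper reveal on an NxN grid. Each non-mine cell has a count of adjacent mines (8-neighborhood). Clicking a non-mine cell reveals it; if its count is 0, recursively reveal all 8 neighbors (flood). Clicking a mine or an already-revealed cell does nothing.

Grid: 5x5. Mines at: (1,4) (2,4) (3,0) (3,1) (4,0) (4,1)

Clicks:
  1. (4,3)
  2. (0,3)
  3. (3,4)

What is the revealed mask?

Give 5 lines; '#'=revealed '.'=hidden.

Answer: ...#.
.....
.....
..###
..###

Derivation:
Click 1 (4,3) count=0: revealed 6 new [(3,2) (3,3) (3,4) (4,2) (4,3) (4,4)] -> total=6
Click 2 (0,3) count=1: revealed 1 new [(0,3)] -> total=7
Click 3 (3,4) count=1: revealed 0 new [(none)] -> total=7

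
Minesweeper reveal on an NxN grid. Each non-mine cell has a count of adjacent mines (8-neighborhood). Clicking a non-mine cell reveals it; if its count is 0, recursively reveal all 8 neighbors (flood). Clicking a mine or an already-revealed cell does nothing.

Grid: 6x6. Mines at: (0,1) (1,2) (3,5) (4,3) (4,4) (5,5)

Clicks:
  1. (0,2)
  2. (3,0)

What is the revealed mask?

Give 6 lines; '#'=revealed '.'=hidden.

Click 1 (0,2) count=2: revealed 1 new [(0,2)] -> total=1
Click 2 (3,0) count=0: revealed 14 new [(1,0) (1,1) (2,0) (2,1) (2,2) (3,0) (3,1) (3,2) (4,0) (4,1) (4,2) (5,0) (5,1) (5,2)] -> total=15

Answer: ..#...
##....
###...
###...
###...
###...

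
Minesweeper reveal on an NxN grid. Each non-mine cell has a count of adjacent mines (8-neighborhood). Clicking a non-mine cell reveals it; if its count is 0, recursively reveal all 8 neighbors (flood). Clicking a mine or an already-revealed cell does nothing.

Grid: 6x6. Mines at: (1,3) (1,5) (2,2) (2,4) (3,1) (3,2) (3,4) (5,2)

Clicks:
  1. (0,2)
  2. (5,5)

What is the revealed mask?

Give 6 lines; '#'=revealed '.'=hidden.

Answer: ..#...
......
......
......
...###
...###

Derivation:
Click 1 (0,2) count=1: revealed 1 new [(0,2)] -> total=1
Click 2 (5,5) count=0: revealed 6 new [(4,3) (4,4) (4,5) (5,3) (5,4) (5,5)] -> total=7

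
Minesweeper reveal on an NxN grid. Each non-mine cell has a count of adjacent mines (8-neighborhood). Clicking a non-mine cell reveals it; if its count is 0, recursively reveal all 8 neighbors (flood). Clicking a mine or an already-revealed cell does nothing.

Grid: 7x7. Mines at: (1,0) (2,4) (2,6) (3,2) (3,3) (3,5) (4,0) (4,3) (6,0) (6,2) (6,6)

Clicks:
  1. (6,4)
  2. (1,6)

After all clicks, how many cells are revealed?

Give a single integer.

Click 1 (6,4) count=0: revealed 6 new [(5,3) (5,4) (5,5) (6,3) (6,4) (6,5)] -> total=6
Click 2 (1,6) count=1: revealed 1 new [(1,6)] -> total=7

Answer: 7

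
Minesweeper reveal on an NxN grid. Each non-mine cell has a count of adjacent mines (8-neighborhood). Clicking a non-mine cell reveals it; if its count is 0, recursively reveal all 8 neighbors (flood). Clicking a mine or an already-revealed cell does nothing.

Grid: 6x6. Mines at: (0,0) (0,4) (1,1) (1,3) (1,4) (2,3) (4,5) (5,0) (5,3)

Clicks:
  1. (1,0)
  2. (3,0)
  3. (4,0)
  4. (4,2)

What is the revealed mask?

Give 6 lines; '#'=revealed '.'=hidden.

Click 1 (1,0) count=2: revealed 1 new [(1,0)] -> total=1
Click 2 (3,0) count=0: revealed 9 new [(2,0) (2,1) (2,2) (3,0) (3,1) (3,2) (4,0) (4,1) (4,2)] -> total=10
Click 3 (4,0) count=1: revealed 0 new [(none)] -> total=10
Click 4 (4,2) count=1: revealed 0 new [(none)] -> total=10

Answer: ......
#.....
###...
###...
###...
......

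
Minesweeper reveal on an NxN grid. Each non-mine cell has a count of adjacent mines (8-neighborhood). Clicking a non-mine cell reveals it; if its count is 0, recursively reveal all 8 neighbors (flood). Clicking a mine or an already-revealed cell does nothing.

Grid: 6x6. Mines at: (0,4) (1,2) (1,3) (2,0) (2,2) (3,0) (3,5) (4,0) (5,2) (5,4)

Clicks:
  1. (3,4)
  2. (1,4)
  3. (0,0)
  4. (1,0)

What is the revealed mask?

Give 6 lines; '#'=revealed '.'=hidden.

Click 1 (3,4) count=1: revealed 1 new [(3,4)] -> total=1
Click 2 (1,4) count=2: revealed 1 new [(1,4)] -> total=2
Click 3 (0,0) count=0: revealed 4 new [(0,0) (0,1) (1,0) (1,1)] -> total=6
Click 4 (1,0) count=1: revealed 0 new [(none)] -> total=6

Answer: ##....
##..#.
......
....#.
......
......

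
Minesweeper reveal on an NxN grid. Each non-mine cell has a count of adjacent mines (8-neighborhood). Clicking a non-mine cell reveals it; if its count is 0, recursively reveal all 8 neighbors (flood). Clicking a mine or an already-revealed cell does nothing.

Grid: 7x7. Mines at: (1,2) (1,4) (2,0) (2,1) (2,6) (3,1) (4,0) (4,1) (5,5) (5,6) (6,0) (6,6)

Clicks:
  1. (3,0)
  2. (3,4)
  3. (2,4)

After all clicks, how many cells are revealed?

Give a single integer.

Click 1 (3,0) count=5: revealed 1 new [(3,0)] -> total=1
Click 2 (3,4) count=0: revealed 20 new [(2,2) (2,3) (2,4) (2,5) (3,2) (3,3) (3,4) (3,5) (4,2) (4,3) (4,4) (4,5) (5,1) (5,2) (5,3) (5,4) (6,1) (6,2) (6,3) (6,4)] -> total=21
Click 3 (2,4) count=1: revealed 0 new [(none)] -> total=21

Answer: 21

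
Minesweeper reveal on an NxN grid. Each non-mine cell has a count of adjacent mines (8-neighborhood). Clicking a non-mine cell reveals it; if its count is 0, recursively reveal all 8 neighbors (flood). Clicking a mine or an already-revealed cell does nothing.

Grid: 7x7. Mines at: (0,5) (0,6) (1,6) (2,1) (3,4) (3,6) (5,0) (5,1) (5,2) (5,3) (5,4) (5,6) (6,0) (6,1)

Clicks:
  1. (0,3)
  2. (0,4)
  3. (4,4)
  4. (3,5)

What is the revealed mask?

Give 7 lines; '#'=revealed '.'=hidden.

Answer: #####..
#####..
..###..
.....#.
....#..
.......
.......

Derivation:
Click 1 (0,3) count=0: revealed 13 new [(0,0) (0,1) (0,2) (0,3) (0,4) (1,0) (1,1) (1,2) (1,3) (1,4) (2,2) (2,3) (2,4)] -> total=13
Click 2 (0,4) count=1: revealed 0 new [(none)] -> total=13
Click 3 (4,4) count=3: revealed 1 new [(4,4)] -> total=14
Click 4 (3,5) count=2: revealed 1 new [(3,5)] -> total=15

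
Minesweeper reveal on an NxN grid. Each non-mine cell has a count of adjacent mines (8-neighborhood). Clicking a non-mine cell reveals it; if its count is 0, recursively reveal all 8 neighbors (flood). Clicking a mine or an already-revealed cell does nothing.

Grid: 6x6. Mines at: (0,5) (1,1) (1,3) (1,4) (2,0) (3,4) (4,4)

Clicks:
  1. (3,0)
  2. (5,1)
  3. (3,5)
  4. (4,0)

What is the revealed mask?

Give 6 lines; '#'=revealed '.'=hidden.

Click 1 (3,0) count=1: revealed 1 new [(3,0)] -> total=1
Click 2 (5,1) count=0: revealed 14 new [(2,1) (2,2) (2,3) (3,1) (3,2) (3,3) (4,0) (4,1) (4,2) (4,3) (5,0) (5,1) (5,2) (5,3)] -> total=15
Click 3 (3,5) count=2: revealed 1 new [(3,5)] -> total=16
Click 4 (4,0) count=0: revealed 0 new [(none)] -> total=16

Answer: ......
......
.###..
####.#
####..
####..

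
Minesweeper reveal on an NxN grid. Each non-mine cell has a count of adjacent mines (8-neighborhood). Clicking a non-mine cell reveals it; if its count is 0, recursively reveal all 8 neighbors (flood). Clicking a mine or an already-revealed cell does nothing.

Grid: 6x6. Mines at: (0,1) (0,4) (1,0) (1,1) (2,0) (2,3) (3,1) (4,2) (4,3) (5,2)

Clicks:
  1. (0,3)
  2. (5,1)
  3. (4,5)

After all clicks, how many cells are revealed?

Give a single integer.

Answer: 12

Derivation:
Click 1 (0,3) count=1: revealed 1 new [(0,3)] -> total=1
Click 2 (5,1) count=2: revealed 1 new [(5,1)] -> total=2
Click 3 (4,5) count=0: revealed 10 new [(1,4) (1,5) (2,4) (2,5) (3,4) (3,5) (4,4) (4,5) (5,4) (5,5)] -> total=12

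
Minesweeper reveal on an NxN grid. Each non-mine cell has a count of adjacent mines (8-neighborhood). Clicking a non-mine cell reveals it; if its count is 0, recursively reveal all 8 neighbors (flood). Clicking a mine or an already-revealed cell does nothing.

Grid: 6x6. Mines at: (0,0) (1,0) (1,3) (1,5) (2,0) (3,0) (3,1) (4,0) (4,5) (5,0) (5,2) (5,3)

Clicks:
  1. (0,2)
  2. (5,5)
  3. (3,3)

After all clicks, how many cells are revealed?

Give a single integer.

Click 1 (0,2) count=1: revealed 1 new [(0,2)] -> total=1
Click 2 (5,5) count=1: revealed 1 new [(5,5)] -> total=2
Click 3 (3,3) count=0: revealed 9 new [(2,2) (2,3) (2,4) (3,2) (3,3) (3,4) (4,2) (4,3) (4,4)] -> total=11

Answer: 11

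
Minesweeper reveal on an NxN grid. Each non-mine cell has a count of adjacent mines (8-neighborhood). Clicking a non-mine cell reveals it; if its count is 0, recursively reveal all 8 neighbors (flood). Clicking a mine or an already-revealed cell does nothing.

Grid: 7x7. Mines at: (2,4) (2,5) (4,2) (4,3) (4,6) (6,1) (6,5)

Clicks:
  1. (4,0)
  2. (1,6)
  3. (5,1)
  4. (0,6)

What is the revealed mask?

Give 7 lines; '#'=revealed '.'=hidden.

Click 1 (4,0) count=0: revealed 26 new [(0,0) (0,1) (0,2) (0,3) (0,4) (0,5) (0,6) (1,0) (1,1) (1,2) (1,3) (1,4) (1,5) (1,6) (2,0) (2,1) (2,2) (2,3) (3,0) (3,1) (3,2) (3,3) (4,0) (4,1) (5,0) (5,1)] -> total=26
Click 2 (1,6) count=1: revealed 0 new [(none)] -> total=26
Click 3 (5,1) count=2: revealed 0 new [(none)] -> total=26
Click 4 (0,6) count=0: revealed 0 new [(none)] -> total=26

Answer: #######
#######
####...
####...
##.....
##.....
.......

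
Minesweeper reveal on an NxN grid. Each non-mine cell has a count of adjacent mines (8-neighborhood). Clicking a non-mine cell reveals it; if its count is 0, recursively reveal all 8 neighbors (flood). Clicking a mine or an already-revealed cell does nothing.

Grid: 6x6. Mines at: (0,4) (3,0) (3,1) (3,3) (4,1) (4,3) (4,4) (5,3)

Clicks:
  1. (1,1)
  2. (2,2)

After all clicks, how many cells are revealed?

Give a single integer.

Answer: 12

Derivation:
Click 1 (1,1) count=0: revealed 12 new [(0,0) (0,1) (0,2) (0,3) (1,0) (1,1) (1,2) (1,3) (2,0) (2,1) (2,2) (2,3)] -> total=12
Click 2 (2,2) count=2: revealed 0 new [(none)] -> total=12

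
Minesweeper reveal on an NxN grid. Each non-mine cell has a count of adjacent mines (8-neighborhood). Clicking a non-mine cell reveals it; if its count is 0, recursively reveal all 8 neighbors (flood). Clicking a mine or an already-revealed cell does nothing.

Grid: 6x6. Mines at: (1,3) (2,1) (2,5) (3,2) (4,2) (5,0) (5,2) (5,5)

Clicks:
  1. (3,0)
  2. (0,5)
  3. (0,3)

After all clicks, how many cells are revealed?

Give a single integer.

Click 1 (3,0) count=1: revealed 1 new [(3,0)] -> total=1
Click 2 (0,5) count=0: revealed 4 new [(0,4) (0,5) (1,4) (1,5)] -> total=5
Click 3 (0,3) count=1: revealed 1 new [(0,3)] -> total=6

Answer: 6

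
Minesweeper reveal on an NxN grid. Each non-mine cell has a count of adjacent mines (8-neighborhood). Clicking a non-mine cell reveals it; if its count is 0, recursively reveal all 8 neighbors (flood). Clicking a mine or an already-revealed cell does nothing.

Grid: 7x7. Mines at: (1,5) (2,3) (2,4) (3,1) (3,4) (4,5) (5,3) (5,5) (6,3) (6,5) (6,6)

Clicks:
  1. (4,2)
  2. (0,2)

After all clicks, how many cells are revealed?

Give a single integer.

Answer: 14

Derivation:
Click 1 (4,2) count=2: revealed 1 new [(4,2)] -> total=1
Click 2 (0,2) count=0: revealed 13 new [(0,0) (0,1) (0,2) (0,3) (0,4) (1,0) (1,1) (1,2) (1,3) (1,4) (2,0) (2,1) (2,2)] -> total=14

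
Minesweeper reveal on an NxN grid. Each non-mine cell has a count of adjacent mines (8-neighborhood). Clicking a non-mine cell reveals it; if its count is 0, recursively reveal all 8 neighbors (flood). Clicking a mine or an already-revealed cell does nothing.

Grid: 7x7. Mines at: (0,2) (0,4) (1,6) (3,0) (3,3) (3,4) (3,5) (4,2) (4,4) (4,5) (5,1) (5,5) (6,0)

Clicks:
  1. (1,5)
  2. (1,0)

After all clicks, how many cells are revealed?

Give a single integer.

Click 1 (1,5) count=2: revealed 1 new [(1,5)] -> total=1
Click 2 (1,0) count=0: revealed 6 new [(0,0) (0,1) (1,0) (1,1) (2,0) (2,1)] -> total=7

Answer: 7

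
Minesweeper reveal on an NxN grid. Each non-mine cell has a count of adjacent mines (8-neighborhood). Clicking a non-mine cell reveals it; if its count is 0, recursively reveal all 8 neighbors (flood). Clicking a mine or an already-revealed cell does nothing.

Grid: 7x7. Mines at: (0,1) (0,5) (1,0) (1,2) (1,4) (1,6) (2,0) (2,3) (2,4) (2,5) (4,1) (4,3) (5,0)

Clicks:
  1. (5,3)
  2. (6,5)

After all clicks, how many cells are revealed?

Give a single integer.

Answer: 18

Derivation:
Click 1 (5,3) count=1: revealed 1 new [(5,3)] -> total=1
Click 2 (6,5) count=0: revealed 17 new [(3,4) (3,5) (3,6) (4,4) (4,5) (4,6) (5,1) (5,2) (5,4) (5,5) (5,6) (6,1) (6,2) (6,3) (6,4) (6,5) (6,6)] -> total=18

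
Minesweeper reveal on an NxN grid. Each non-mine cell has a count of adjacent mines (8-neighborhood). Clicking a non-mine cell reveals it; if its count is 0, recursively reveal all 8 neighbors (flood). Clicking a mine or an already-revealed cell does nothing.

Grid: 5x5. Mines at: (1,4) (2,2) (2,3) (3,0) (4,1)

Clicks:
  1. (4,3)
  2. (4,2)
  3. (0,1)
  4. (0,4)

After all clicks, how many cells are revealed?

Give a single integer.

Answer: 17

Derivation:
Click 1 (4,3) count=0: revealed 6 new [(3,2) (3,3) (3,4) (4,2) (4,3) (4,4)] -> total=6
Click 2 (4,2) count=1: revealed 0 new [(none)] -> total=6
Click 3 (0,1) count=0: revealed 10 new [(0,0) (0,1) (0,2) (0,3) (1,0) (1,1) (1,2) (1,3) (2,0) (2,1)] -> total=16
Click 4 (0,4) count=1: revealed 1 new [(0,4)] -> total=17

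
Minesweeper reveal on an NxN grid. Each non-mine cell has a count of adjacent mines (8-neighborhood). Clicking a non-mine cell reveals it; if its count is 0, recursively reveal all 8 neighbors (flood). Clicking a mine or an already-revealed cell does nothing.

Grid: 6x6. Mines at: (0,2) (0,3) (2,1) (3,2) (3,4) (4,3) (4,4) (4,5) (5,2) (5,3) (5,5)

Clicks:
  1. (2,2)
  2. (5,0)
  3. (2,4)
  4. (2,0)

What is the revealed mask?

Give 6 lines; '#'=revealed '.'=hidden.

Answer: ......
......
#.#.#.
##....
##....
##....

Derivation:
Click 1 (2,2) count=2: revealed 1 new [(2,2)] -> total=1
Click 2 (5,0) count=0: revealed 6 new [(3,0) (3,1) (4,0) (4,1) (5,0) (5,1)] -> total=7
Click 3 (2,4) count=1: revealed 1 new [(2,4)] -> total=8
Click 4 (2,0) count=1: revealed 1 new [(2,0)] -> total=9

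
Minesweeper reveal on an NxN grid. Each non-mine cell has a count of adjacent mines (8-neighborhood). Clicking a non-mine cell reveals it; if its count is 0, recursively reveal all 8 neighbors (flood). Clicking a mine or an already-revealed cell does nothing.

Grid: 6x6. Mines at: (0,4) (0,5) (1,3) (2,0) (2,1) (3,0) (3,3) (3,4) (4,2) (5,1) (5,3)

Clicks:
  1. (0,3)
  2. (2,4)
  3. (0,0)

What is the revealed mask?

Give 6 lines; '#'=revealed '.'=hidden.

Click 1 (0,3) count=2: revealed 1 new [(0,3)] -> total=1
Click 2 (2,4) count=3: revealed 1 new [(2,4)] -> total=2
Click 3 (0,0) count=0: revealed 6 new [(0,0) (0,1) (0,2) (1,0) (1,1) (1,2)] -> total=8

Answer: ####..
###...
....#.
......
......
......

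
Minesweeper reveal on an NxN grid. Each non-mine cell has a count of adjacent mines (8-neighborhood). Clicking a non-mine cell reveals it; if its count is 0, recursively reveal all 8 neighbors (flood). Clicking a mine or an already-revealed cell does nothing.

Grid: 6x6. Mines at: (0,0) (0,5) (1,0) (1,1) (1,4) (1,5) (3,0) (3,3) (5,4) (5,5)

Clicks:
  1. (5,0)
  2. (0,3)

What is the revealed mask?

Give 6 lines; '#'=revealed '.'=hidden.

Click 1 (5,0) count=0: revealed 8 new [(4,0) (4,1) (4,2) (4,3) (5,0) (5,1) (5,2) (5,3)] -> total=8
Click 2 (0,3) count=1: revealed 1 new [(0,3)] -> total=9

Answer: ...#..
......
......
......
####..
####..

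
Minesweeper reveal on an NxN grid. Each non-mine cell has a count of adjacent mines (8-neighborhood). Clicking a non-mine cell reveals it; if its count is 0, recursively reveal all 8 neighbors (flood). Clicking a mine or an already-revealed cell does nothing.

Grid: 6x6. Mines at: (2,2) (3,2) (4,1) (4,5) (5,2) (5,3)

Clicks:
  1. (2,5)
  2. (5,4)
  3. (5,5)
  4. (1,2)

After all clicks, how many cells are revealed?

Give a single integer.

Click 1 (2,5) count=0: revealed 22 new [(0,0) (0,1) (0,2) (0,3) (0,4) (0,5) (1,0) (1,1) (1,2) (1,3) (1,4) (1,5) (2,0) (2,1) (2,3) (2,4) (2,5) (3,0) (3,1) (3,3) (3,4) (3,5)] -> total=22
Click 2 (5,4) count=2: revealed 1 new [(5,4)] -> total=23
Click 3 (5,5) count=1: revealed 1 new [(5,5)] -> total=24
Click 4 (1,2) count=1: revealed 0 new [(none)] -> total=24

Answer: 24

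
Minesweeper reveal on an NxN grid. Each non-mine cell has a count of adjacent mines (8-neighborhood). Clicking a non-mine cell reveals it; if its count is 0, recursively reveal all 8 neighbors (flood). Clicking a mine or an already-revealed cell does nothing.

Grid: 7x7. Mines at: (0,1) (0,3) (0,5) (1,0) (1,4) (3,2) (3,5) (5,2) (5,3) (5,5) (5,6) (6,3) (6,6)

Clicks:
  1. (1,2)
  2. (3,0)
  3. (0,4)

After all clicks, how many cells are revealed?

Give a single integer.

Click 1 (1,2) count=2: revealed 1 new [(1,2)] -> total=1
Click 2 (3,0) count=0: revealed 10 new [(2,0) (2,1) (3,0) (3,1) (4,0) (4,1) (5,0) (5,1) (6,0) (6,1)] -> total=11
Click 3 (0,4) count=3: revealed 1 new [(0,4)] -> total=12

Answer: 12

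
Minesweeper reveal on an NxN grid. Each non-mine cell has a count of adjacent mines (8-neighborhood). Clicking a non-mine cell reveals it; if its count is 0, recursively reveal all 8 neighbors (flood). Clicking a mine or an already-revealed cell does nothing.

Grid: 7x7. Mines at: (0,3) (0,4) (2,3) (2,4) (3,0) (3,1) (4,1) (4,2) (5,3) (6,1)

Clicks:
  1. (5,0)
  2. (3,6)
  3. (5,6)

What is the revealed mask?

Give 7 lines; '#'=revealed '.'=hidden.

Answer: .....##
.....##
.....##
....###
....###
#...###
....###

Derivation:
Click 1 (5,0) count=2: revealed 1 new [(5,0)] -> total=1
Click 2 (3,6) count=0: revealed 18 new [(0,5) (0,6) (1,5) (1,6) (2,5) (2,6) (3,4) (3,5) (3,6) (4,4) (4,5) (4,6) (5,4) (5,5) (5,6) (6,4) (6,5) (6,6)] -> total=19
Click 3 (5,6) count=0: revealed 0 new [(none)] -> total=19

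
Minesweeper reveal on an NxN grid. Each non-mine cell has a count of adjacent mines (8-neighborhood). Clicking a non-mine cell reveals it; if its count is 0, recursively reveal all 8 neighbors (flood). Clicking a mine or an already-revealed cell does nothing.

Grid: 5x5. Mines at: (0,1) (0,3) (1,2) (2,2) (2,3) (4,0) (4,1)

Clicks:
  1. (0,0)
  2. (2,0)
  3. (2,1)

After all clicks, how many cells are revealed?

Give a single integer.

Click 1 (0,0) count=1: revealed 1 new [(0,0)] -> total=1
Click 2 (2,0) count=0: revealed 6 new [(1,0) (1,1) (2,0) (2,1) (3,0) (3,1)] -> total=7
Click 3 (2,1) count=2: revealed 0 new [(none)] -> total=7

Answer: 7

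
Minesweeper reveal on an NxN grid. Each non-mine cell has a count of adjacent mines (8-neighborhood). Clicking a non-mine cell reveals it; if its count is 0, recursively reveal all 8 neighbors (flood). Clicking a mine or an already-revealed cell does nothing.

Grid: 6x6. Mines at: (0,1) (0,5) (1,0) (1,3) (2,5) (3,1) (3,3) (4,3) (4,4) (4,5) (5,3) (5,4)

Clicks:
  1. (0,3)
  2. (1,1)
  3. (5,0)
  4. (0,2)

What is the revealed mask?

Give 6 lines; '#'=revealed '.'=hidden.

Answer: ..##..
.#....
......
......
###...
###...

Derivation:
Click 1 (0,3) count=1: revealed 1 new [(0,3)] -> total=1
Click 2 (1,1) count=2: revealed 1 new [(1,1)] -> total=2
Click 3 (5,0) count=0: revealed 6 new [(4,0) (4,1) (4,2) (5,0) (5,1) (5,2)] -> total=8
Click 4 (0,2) count=2: revealed 1 new [(0,2)] -> total=9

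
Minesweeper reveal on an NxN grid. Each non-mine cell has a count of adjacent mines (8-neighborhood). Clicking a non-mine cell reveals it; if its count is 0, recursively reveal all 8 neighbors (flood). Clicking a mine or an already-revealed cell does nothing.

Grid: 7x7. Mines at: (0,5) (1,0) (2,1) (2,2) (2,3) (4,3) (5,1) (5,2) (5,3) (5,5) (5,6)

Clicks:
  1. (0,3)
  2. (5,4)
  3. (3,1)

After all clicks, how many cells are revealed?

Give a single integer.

Click 1 (0,3) count=0: revealed 8 new [(0,1) (0,2) (0,3) (0,4) (1,1) (1,2) (1,3) (1,4)] -> total=8
Click 2 (5,4) count=3: revealed 1 new [(5,4)] -> total=9
Click 3 (3,1) count=2: revealed 1 new [(3,1)] -> total=10

Answer: 10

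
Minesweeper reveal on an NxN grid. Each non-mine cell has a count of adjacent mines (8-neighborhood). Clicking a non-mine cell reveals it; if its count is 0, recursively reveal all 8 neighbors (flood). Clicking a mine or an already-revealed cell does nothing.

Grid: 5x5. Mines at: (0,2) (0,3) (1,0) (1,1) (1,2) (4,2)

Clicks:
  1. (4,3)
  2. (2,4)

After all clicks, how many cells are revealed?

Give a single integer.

Click 1 (4,3) count=1: revealed 1 new [(4,3)] -> total=1
Click 2 (2,4) count=0: revealed 7 new [(1,3) (1,4) (2,3) (2,4) (3,3) (3,4) (4,4)] -> total=8

Answer: 8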